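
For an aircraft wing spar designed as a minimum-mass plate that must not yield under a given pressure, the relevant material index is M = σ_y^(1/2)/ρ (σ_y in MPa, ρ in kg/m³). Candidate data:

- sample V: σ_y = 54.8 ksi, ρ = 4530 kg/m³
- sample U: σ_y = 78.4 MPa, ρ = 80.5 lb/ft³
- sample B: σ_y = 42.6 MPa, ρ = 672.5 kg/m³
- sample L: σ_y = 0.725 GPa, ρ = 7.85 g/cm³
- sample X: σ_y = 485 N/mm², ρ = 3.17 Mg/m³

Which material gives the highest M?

Convert each candidate to consistent units, then evaluate M:
  sample V: σ_y = 377.8 MPa, ρ = 4530 kg/m³
  sample U: σ_y = 78.40 MPa, ρ = 1289 kg/m³
  sample B: σ_y = 42.60 MPa, ρ = 672.5 kg/m³
  sample L: σ_y = 725.0 MPa, ρ = 7850 kg/m³
  sample X: σ_y = 485.0 MPa, ρ = 3170 kg/m³
  sample B: M = 9.71×10⁻³
  sample X: M = 6.95×10⁻³
  sample U: M = 6.87×10⁻³
  sample V: M = 4.29×10⁻³
  sample L: M = 3.43×10⁻³
The maximum is for sample B.

sample B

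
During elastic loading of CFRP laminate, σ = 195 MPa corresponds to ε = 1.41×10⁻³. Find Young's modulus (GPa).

E = σ/ε = 195 MPa / 1.41×10⁻³ = 138300 MPa = 138 GPa.

138 GPa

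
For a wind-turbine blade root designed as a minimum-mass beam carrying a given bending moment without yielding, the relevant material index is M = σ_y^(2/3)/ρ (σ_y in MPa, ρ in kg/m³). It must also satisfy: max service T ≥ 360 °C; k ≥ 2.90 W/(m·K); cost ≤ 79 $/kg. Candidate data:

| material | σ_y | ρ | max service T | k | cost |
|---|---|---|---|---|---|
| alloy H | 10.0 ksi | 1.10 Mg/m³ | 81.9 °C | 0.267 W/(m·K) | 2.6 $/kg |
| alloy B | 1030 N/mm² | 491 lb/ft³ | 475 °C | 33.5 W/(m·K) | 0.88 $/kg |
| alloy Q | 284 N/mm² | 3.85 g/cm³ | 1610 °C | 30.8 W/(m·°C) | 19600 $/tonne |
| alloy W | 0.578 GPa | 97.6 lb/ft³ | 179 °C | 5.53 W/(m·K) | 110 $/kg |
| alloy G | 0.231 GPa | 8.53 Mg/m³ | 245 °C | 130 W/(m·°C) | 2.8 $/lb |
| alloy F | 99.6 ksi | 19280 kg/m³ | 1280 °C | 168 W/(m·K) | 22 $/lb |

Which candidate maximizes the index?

Screen on constraints: max service T ≥ 360 °C; k ≥ 2.90 W/(m·K); cost ≤ 79 $/kg. Survivors: alloy B, alloy Q, alloy F.
In SI units:
  alloy B: σ_y = 1030 MPa, ρ = 7865 kg/m³
  alloy Q: σ_y = 284.0 MPa, ρ = 3850 kg/m³
  alloy F: σ_y = 686.7 MPa, ρ = 19280 kg/m³
  alloy B: M = 13.0×10⁻³
  alloy Q: M = 11.2×10⁻³
  alloy F: M = 4.04×10⁻³
The maximum is for alloy B.

alloy B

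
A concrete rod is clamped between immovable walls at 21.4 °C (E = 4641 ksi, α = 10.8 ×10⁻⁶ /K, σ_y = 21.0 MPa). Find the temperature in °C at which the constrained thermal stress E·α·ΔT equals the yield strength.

E = 4641 ksi = 32.00 GPa.
E·α·ΔT = 21.00 MPa ⇒ ΔT = 21.00 / (32.00×10³ × 10.8×10⁻⁶) = 60.77 K.
T = 21.4 + 60.77 = 82.17 °C.

82.2 °C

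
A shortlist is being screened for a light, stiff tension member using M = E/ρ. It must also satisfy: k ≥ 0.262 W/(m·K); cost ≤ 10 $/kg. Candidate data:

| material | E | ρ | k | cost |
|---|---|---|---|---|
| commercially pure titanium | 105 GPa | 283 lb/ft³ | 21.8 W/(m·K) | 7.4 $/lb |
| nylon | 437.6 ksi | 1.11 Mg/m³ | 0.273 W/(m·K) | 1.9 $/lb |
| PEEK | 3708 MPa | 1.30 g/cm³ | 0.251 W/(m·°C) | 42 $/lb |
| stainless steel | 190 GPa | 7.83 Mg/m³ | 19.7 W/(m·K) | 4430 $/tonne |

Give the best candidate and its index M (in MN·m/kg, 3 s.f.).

stainless steel, M = 24.3 MN·m/kg

Screen on constraints: k ≥ 0.262 W/(m·K); cost ≤ 10 $/kg. Survivors: nylon, stainless steel.
Putting every candidate on a common basis:
  nylon: E = 3.017 GPa, ρ = 1110 kg/m³
  stainless steel: E = 190.0 GPa, ρ = 7830 kg/m³
  stainless steel: M = 24.3 MN·m/kg
  nylon: M = 2.72 MN·m/kg
The maximum is for stainless steel.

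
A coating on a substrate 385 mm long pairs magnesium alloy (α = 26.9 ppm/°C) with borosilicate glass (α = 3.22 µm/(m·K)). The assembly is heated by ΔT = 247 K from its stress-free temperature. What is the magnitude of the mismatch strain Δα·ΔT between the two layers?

Δα = |26.9 − 3.22|×10⁻⁶/K = 23.7×10⁻⁶/K.
Mismatch strain = Δα·ΔT = 23.7×10⁻⁶ × 247.0 = 5.85×10⁻³.

5.85×10⁻³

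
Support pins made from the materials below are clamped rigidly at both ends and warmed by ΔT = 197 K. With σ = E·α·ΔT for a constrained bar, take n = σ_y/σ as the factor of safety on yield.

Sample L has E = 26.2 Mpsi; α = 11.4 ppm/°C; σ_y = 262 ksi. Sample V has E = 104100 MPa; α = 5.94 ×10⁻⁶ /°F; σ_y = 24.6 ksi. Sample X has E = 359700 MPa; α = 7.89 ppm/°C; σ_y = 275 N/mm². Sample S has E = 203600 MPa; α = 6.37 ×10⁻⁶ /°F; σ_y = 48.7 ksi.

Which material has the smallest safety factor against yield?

With everything in SI (GPa, ×10⁻⁶/K, MPa):
  sample L: E = 180.6, α = 11.4, σ_y = 1806 → σ = 406 MPa, n = 4.45
  sample V: E = 104.1, α = 10.7, σ_y = 169.6 → σ = 219 MPa, n = 0.774
  sample X: E = 359.7, α = 7.89, σ_y = 275.0 → σ = 559 MPa, n = 0.492
  sample S: E = 203.6, α = 11.5, σ_y = 335.8 → σ = 460 MPa, n = 0.730
Sample X has the lowest safety factor, n = 0.492.

sample X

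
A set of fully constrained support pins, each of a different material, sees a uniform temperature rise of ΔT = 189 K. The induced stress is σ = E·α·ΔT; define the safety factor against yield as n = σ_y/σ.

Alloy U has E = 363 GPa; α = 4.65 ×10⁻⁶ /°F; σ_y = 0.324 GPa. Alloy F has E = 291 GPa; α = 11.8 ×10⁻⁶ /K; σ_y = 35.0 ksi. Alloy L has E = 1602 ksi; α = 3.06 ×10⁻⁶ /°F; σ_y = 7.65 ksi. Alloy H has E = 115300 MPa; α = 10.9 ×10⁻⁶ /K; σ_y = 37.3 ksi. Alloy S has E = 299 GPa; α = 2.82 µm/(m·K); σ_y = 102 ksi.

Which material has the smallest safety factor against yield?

alloy F

Converting E to GPa, α to ×10⁻⁶/K, σ_y to MPa, then σ and n for each:
  alloy U: E = 363.0, α = 8.37, σ_y = 324.0 → σ = 574 MPa, n = 0.564
  alloy F: E = 291.0, α = 11.8, σ_y = 241.3 → σ = 649 MPa, n = 0.372
  alloy L: E = 11.05, α = 5.51, σ_y = 52.74 → σ = 11.5 MPa, n = 4.59
  alloy H: E = 115.3, α = 10.9, σ_y = 257.2 → σ = 238 MPa, n = 1.08
  alloy S: E = 299.0, α = 2.82, σ_y = 703.3 → σ = 159 MPa, n = 4.41
Alloy F has the lowest safety factor, n = 0.372.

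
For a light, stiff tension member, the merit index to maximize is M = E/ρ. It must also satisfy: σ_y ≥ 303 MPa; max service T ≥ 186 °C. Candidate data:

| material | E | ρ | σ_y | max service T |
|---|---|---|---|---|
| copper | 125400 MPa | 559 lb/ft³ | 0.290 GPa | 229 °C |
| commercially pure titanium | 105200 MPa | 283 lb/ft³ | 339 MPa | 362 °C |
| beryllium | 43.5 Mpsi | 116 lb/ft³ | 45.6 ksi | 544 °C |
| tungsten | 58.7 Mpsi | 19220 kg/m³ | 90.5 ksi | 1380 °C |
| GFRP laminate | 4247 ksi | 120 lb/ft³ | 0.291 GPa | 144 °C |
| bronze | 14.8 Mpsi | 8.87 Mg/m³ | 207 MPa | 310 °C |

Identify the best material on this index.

beryllium

Screen on constraints: σ_y ≥ 303 MPa; max service T ≥ 186 °C. Survivors: commercially pure titanium, beryllium, tungsten.
After converting to SI:
  commercially pure titanium: E = 105.2 GPa, ρ = 4533 kg/m³
  beryllium: E = 299.9 GPa, ρ = 1858 kg/m³
  tungsten: E = 404.7 GPa, ρ = 19220 kg/m³
  beryllium: M = 161 MN·m/kg
  commercially pure titanium: M = 23.2 MN·m/kg
  tungsten: M = 21.1 MN·m/kg
The maximum is for beryllium.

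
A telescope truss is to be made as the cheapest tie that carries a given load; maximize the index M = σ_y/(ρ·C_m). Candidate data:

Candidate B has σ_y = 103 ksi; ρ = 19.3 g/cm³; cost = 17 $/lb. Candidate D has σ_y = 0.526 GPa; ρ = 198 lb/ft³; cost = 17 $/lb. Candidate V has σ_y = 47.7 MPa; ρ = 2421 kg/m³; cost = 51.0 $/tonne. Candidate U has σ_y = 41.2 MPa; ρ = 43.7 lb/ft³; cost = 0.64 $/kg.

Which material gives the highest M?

candidate V

Putting every candidate on a common basis:
  candidate B: σ_y = 710.2 MPa, ρ = 19300 kg/m³, cost = 37.48 $/kg
  candidate D: σ_y = 526.0 MPa, ρ = 3172 kg/m³, cost = 37.48 $/kg
  candidate V: σ_y = 47.70 MPa, ρ = 2421 kg/m³, cost = 0.05100 $/kg
  candidate U: σ_y = 41.20 MPa, ρ = 700.0 kg/m³, cost = 0.6400 $/kg
  candidate V: M = 386 kN·m per $
  candidate U: M = 92.0 kN·m per $
  candidate D: M = 4.43 kN·m per $
  candidate B: M = 0.982 kN·m per $
Highest index: candidate V.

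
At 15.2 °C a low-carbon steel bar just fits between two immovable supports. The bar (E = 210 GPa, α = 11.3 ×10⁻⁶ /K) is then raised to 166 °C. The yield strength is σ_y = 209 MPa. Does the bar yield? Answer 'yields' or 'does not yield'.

ΔT = 150.8 K. Constrained thermal stress σ = E·α·ΔT = 210.0×10³ MPa × 11.3×10⁻⁶ × 150.8 = 358 MPa (compressive).
Compare to σ_y = 209 MPa: σ ≥ σ_y, so it yields.

yields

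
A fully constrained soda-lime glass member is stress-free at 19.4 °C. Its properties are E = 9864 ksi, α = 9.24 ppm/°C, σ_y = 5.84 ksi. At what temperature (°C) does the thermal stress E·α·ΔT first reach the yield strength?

E = 9864 ksi = 68.01 GPa.
σ_y = 5.84 ksi = 40.27 MPa.
E·α·ΔT = 40.27 MPa ⇒ ΔT = 40.27 / (68.01×10³ × 9.24×10⁻⁶) = 64.07 K.
T = 19.4 + 64.07 = 83.47 °C.

83.5 °C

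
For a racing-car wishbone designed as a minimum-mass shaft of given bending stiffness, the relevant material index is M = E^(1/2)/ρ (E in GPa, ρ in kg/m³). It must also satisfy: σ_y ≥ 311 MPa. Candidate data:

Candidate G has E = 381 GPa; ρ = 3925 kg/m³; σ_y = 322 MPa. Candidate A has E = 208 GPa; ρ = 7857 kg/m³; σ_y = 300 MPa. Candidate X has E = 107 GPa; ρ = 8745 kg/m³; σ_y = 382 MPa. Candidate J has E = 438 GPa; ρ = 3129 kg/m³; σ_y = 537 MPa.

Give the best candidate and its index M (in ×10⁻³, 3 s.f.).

Screen on constraints: σ_y ≥ 311 MPa. Survivors: candidate G, candidate X, candidate J.
Per-candidate index values:
  candidate J: M = 6.69×10⁻³
  candidate G: M = 4.97×10⁻³
  candidate X: M = 1.18×10⁻³
Candidate J ranks first.

candidate J, M = 6.69×10⁻³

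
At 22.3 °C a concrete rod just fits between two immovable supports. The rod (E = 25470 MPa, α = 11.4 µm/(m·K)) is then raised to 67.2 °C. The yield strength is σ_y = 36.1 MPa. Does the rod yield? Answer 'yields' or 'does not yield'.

does not yield

E = 25470 MPa = 25.47 GPa.
ΔT = 44.90 K. Constrained thermal stress σ = E·α·ΔT = 25.47×10³ MPa × 11.4×10⁻⁶ × 44.90 = 13.0 MPa (compressive).
Compare to σ_y = 36.1 MPa: σ < σ_y, so it does not yield.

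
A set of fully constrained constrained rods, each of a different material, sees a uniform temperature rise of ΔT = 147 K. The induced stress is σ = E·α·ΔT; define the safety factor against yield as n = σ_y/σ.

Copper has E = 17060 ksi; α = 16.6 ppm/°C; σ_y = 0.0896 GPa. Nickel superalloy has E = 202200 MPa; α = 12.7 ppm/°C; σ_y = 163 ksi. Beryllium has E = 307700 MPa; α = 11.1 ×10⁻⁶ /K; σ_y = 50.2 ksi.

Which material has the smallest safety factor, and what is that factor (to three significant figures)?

copper, n = 0.312

Converting E to GPa, α to ×10⁻⁶/K, σ_y to MPa, then σ and n for each:
  copper: E = 117.6, α = 16.6, σ_y = 89.60 → σ = 287 MPa, n = 0.312
  nickel superalloy: E = 202.2, α = 12.7, σ_y = 1124 → σ = 377 MPa, n = 2.98
  beryllium: E = 307.7, α = 11.1, σ_y = 346.1 → σ = 502 MPa, n = 0.689
The minimum is copper at n = 0.312.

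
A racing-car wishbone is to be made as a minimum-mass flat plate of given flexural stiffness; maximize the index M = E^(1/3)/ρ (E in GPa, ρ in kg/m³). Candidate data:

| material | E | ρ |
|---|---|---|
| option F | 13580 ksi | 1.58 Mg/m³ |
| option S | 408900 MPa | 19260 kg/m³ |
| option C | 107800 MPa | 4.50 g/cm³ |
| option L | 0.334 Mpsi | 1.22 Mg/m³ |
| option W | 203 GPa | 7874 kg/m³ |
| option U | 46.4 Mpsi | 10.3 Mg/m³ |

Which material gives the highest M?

Putting every candidate on a common basis:
  option F: E = 93.63 GPa, ρ = 1580 kg/m³
  option S: E = 408.9 GPa, ρ = 19260 kg/m³
  option C: E = 107.8 GPa, ρ = 4500 kg/m³
  option L: E = 2.303 GPa, ρ = 1220 kg/m³
  option W: E = 203.0 GPa, ρ = 7874 kg/m³
  option U: E = 319.9 GPa, ρ = 10300 kg/m³
  option F: M = 2.87×10⁻³
  option L: M = 1.08×10⁻³
  option C: M = 1.06×10⁻³
  option W: M = 0.746×10⁻³
  option U: M = 0.664×10⁻³
  option S: M = 0.385×10⁻³
Option F has the largest M.

option F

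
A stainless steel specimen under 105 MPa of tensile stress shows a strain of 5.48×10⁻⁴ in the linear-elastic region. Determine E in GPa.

E = σ/ε = 105 MPa / 5.48×10⁻⁴ = 191600 MPa = 192 GPa.

192 GPa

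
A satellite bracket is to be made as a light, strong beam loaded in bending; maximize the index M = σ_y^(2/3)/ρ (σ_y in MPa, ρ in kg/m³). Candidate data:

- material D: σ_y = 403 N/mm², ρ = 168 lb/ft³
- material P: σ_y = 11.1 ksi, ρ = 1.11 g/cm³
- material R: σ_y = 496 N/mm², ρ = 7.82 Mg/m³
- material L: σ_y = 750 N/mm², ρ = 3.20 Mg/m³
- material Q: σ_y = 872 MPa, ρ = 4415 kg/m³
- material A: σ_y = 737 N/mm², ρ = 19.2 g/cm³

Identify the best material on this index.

material L

Normalizing units and computing the index:
  material D: σ_y = 403.0 MPa, ρ = 2691 kg/m³
  material P: σ_y = 76.53 MPa, ρ = 1110 kg/m³
  material R: σ_y = 496.0 MPa, ρ = 7820 kg/m³
  material L: σ_y = 750.0 MPa, ρ = 3200 kg/m³
  material Q: σ_y = 872.0 MPa, ρ = 4415 kg/m³
  material A: σ_y = 737.0 MPa, ρ = 19200 kg/m³
  material L: M = 25.8×10⁻³
  material Q: M = 20.7×10⁻³
  material D: M = 20.3×10⁻³
  material P: M = 16.2×10⁻³
  material R: M = 8.01×10⁻³
  material A: M = 4.25×10⁻³
Material L has the largest M.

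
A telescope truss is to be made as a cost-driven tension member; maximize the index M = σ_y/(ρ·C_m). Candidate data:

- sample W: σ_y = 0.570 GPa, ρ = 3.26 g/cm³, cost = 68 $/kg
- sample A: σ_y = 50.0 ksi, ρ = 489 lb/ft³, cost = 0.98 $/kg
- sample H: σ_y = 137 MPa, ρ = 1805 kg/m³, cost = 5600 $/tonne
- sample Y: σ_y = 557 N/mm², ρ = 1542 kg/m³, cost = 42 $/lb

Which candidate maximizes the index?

sample A

Normalizing units and computing the index:
  sample W: σ_y = 570.0 MPa, ρ = 3260 kg/m³, cost = 68.00 $/kg
  sample A: σ_y = 344.7 MPa, ρ = 7833 kg/m³, cost = 0.9800 $/kg
  sample H: σ_y = 137.0 MPa, ρ = 1805 kg/m³, cost = 5.600 $/kg
  sample Y: σ_y = 557.0 MPa, ρ = 1542 kg/m³, cost = 92.59 $/kg
  sample A: M = 44.9 kN·m per $
  sample H: M = 13.6 kN·m per $
  sample Y: M = 3.90 kN·m per $
  sample W: M = 2.57 kN·m per $
Sample A has the largest M.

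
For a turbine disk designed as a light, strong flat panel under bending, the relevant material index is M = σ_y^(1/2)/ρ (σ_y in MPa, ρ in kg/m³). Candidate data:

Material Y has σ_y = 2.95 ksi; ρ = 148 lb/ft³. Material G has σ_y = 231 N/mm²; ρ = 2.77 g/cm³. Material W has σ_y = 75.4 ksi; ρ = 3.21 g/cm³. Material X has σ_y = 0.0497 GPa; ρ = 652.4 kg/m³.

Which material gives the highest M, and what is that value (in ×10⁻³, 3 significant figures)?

material X, M = 10.8×10⁻³

Convert each candidate to consistent units, then evaluate M:
  material Y: σ_y = 20.34 MPa, ρ = 2371 kg/m³
  material G: σ_y = 231.0 MPa, ρ = 2770 kg/m³
  material W: σ_y = 519.9 MPa, ρ = 3210 kg/m³
  material X: σ_y = 49.70 MPa, ρ = 652.4 kg/m³
  material X: M = 10.8×10⁻³
  material W: M = 7.10×10⁻³
  material G: M = 5.49×10⁻³
  material Y: M = 1.90×10⁻³
The maximum is for material X.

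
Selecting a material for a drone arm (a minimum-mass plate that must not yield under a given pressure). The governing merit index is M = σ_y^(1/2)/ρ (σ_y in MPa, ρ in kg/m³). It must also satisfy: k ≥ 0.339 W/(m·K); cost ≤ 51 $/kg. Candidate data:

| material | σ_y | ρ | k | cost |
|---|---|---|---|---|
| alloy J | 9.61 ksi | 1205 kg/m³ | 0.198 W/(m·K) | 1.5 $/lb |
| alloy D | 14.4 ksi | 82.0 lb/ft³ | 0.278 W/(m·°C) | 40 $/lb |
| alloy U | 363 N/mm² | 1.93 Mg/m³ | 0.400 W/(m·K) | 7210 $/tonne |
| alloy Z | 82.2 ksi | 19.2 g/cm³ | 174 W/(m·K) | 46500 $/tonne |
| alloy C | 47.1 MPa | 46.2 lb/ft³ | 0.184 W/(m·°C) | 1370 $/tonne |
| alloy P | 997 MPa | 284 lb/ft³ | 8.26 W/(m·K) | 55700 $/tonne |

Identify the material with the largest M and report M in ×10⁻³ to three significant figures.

Screen on constraints: k ≥ 0.339 W/(m·K); cost ≤ 51 $/kg. Survivors: alloy U, alloy Z.
Putting every candidate on a common basis:
  alloy U: σ_y = 363.0 MPa, ρ = 1930 kg/m³
  alloy Z: σ_y = 566.7 MPa, ρ = 19200 kg/m³
  alloy U: M = 9.87×10⁻³
  alloy Z: M = 1.24×10⁻³
Alloy U ranks first.

alloy U, M = 9.87×10⁻³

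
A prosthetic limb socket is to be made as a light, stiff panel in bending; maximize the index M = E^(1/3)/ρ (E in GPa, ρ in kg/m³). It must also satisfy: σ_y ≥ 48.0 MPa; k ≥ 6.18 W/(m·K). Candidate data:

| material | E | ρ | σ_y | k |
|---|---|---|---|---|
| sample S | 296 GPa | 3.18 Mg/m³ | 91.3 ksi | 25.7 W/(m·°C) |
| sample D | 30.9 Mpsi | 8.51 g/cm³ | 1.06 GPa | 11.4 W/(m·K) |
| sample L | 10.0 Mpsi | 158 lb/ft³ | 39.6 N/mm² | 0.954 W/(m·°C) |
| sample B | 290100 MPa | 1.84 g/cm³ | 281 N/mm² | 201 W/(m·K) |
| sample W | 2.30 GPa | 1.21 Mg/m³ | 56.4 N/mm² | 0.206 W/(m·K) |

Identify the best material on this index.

Screen on constraints: σ_y ≥ 48.0 MPa; k ≥ 6.18 W/(m·K). Survivors: sample S, sample D, sample B.
Convert each candidate to consistent units, then evaluate M:
  sample S: E = 296.0 GPa, ρ = 3180 kg/m³
  sample D: E = 213.0 GPa, ρ = 8510 kg/m³
  sample B: E = 290.1 GPa, ρ = 1840 kg/m³
  sample B: M = 3.60×10⁻³
  sample S: M = 2.10×10⁻³
  sample D: M = 0.702×10⁻³
Sample B has the largest M.

sample B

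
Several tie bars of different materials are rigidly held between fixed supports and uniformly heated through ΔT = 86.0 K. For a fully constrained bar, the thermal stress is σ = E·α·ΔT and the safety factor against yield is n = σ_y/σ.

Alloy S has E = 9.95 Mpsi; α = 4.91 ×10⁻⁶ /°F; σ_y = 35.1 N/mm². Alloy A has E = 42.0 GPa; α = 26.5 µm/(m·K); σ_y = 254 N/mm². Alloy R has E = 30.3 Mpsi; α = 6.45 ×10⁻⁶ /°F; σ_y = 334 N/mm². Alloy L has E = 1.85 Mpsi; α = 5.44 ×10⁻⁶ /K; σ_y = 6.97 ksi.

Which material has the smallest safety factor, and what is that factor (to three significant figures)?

alloy S, n = 0.673

With everything in SI (GPa, ×10⁻⁶/K, MPa):
  alloy S: E = 68.60, α = 8.84, σ_y = 35.10 → σ = 52.1 MPa, n = 0.673
  alloy A: E = 42.00, α = 26.5, σ_y = 254.0 → σ = 95.7 MPa, n = 2.65
  alloy R: E = 208.9, α = 11.6, σ_y = 334.0 → σ = 209 MPa, n = 1.60
  alloy L: E = 12.76, α = 5.44, σ_y = 48.06 → σ = 5.97 MPa, n = 8.05
Alloy S has the lowest safety factor, n = 0.673.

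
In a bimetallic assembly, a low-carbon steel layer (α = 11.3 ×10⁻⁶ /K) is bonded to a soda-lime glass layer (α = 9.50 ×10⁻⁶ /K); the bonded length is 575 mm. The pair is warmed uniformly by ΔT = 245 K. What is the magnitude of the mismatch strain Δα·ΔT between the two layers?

4.41×10⁻⁴

Δα = |11.3 − 9.50|×10⁻⁶/K = 1.80×10⁻⁶/K.
Mismatch strain = Δα·ΔT = 1.80×10⁻⁶ × 245.0 = 4.41×10⁻⁴.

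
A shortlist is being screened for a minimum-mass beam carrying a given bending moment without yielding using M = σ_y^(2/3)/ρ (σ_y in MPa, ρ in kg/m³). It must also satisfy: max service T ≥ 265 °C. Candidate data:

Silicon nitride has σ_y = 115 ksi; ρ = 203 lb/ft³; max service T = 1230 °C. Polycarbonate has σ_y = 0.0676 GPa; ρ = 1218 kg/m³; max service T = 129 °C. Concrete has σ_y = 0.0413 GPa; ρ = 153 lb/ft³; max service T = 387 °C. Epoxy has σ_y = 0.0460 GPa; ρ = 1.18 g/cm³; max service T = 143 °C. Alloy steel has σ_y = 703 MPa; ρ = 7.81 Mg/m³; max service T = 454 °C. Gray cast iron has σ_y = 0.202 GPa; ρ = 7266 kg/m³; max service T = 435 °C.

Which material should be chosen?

silicon nitride

Screen on constraints: max service T ≥ 265 °C. Survivors: silicon nitride, concrete, alloy steel, gray cast iron.
Normalizing units and computing the index:
  silicon nitride: σ_y = 792.9 MPa, ρ = 3252 kg/m³
  concrete: σ_y = 41.30 MPa, ρ = 2451 kg/m³
  alloy steel: σ_y = 703.0 MPa, ρ = 7810 kg/m³
  gray cast iron: σ_y = 202.0 MPa, ρ = 7266 kg/m³
  silicon nitride: M = 26.3×10⁻³
  alloy steel: M = 10.1×10⁻³
  concrete: M = 4.88×10⁻³
  gray cast iron: M = 4.74×10⁻³
Silicon nitride has the largest M.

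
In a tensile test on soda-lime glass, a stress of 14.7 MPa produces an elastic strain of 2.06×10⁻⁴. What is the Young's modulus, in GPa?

E = σ/ε = 14.7 MPa / 2.06×10⁻⁴ = 71360 MPa = 71.4 GPa.

71.4 GPa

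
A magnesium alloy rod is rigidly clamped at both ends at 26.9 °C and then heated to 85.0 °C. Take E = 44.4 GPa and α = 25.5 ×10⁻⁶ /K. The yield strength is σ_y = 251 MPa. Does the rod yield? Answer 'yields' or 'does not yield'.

does not yield

ΔT = 58.10 K. Constrained thermal stress σ = E·α·ΔT = 44.40×10³ MPa × 25.5×10⁻⁶ × 58.10 = 65.8 MPa (compressive).
Compare to σ_y = 251 MPa: σ < σ_y, so it does not yield.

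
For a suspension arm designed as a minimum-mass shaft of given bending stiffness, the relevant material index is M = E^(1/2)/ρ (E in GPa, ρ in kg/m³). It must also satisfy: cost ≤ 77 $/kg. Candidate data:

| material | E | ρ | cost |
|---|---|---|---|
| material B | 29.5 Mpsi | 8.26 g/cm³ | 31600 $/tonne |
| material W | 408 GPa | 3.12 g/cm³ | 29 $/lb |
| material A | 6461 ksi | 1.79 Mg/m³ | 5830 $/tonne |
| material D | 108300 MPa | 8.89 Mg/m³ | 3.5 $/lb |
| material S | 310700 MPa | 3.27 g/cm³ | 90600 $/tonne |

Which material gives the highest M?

Screen on constraints: cost ≤ 77 $/kg. Survivors: material B, material W, material A, material D.
Putting every candidate on a common basis:
  material B: E = 203.4 GPa, ρ = 8260 kg/m³
  material W: E = 408.0 GPa, ρ = 3120 kg/m³
  material A: E = 44.55 GPa, ρ = 1790 kg/m³
  material D: E = 108.3 GPa, ρ = 8890 kg/m³
  material W: M = 6.47×10⁻³
  material A: M = 3.73×10⁻³
  material B: M = 1.73×10⁻³
  material D: M = 1.17×10⁻³
Material W ranks first.

material W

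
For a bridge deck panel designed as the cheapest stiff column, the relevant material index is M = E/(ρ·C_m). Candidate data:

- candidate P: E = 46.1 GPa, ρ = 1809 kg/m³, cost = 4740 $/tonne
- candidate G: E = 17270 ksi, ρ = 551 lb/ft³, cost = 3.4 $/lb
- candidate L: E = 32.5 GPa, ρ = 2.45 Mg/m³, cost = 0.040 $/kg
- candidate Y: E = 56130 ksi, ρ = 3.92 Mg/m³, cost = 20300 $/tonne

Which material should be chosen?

candidate L

Normalizing units and computing the index:
  candidate P: E = 46.10 GPa, ρ = 1809 kg/m³, cost = 4.740 $/kg
  candidate G: E = 119.1 GPa, ρ = 8826 kg/m³, cost = 7.496 $/kg
  candidate L: E = 32.50 GPa, ρ = 2450 kg/m³, cost = 0.04000 $/kg
  candidate Y: E = 387.0 GPa, ρ = 3920 kg/m³, cost = 20.30 $/kg
  candidate L: M = 332 MN·m per $
  candidate P: M = 5.38 MN·m per $
  candidate Y: M = 4.86 MN·m per $
  candidate G: M = 1.80 MN·m per $
Candidate L has the largest M.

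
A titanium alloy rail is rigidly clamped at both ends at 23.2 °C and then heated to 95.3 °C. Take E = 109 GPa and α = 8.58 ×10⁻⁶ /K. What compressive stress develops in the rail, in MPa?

ΔT = 72.10 K. Constrained thermal stress σ = E·α·ΔT = 109.0×10³ MPa × 8.58×10⁻⁶ × 72.10 = 67.4 MPa (compressive).

67.4 MPa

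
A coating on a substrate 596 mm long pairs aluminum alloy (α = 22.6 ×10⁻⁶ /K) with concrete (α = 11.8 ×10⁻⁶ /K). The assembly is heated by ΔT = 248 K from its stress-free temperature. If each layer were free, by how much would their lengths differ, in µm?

Δα = |22.6 − 11.8|×10⁻⁶/K = 10.8×10⁻⁶/K.
ΔL_mismatch = Δα·L·ΔT = 10.8×10⁻⁶ × 596.0 mm × 248.0 K = 1600 µm.

1600 µm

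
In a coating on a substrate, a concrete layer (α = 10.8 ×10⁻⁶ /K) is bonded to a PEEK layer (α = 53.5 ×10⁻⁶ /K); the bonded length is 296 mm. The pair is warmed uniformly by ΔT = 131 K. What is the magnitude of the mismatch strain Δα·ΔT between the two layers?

5.59×10⁻³

Δα = |10.8 − 53.5|×10⁻⁶/K = 42.7×10⁻⁶/K.
Mismatch strain = Δα·ΔT = 42.7×10⁻⁶ × 131.0 = 5.59×10⁻³.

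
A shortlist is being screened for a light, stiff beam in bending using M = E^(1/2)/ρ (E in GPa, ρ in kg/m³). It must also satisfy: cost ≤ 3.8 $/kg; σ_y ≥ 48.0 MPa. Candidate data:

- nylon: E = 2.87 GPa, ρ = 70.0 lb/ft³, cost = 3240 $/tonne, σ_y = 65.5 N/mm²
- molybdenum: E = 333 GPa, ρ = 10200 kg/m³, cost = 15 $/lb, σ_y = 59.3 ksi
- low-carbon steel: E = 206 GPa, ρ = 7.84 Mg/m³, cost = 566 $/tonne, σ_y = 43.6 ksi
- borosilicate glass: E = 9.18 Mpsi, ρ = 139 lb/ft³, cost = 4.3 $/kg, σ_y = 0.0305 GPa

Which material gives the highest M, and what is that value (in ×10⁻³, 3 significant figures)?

Screen on constraints: cost ≤ 3.8 $/kg; σ_y ≥ 48.0 MPa. Survivors: nylon, low-carbon steel.
After converting to SI:
  nylon: E = 2.870 GPa, ρ = 1121 kg/m³
  low-carbon steel: E = 206.0 GPa, ρ = 7840 kg/m³
  low-carbon steel: M = 1.83×10⁻³
  nylon: M = 1.51×10⁻³
Low-carbon steel has the largest M.

low-carbon steel, M = 1.83×10⁻³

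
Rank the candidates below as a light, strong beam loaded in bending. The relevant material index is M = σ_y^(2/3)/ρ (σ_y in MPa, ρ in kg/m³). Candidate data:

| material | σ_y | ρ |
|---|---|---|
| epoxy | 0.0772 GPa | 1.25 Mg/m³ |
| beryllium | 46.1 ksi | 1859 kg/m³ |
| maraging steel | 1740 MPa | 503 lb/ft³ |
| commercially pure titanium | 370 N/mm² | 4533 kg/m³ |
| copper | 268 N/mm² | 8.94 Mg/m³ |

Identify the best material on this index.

Convert each candidate to consistent units, then evaluate M:
  epoxy: σ_y = 77.20 MPa, ρ = 1250 kg/m³
  beryllium: σ_y = 317.8 MPa, ρ = 1859 kg/m³
  maraging steel: σ_y = 1740 MPa, ρ = 8057 kg/m³
  commercially pure titanium: σ_y = 370.0 MPa, ρ = 4533 kg/m³
  copper: σ_y = 268.0 MPa, ρ = 8940 kg/m³
  beryllium: M = 25.1×10⁻³
  maraging steel: M = 18.0×10⁻³
  epoxy: M = 14.5×10⁻³
  commercially pure titanium: M = 11.4×10⁻³
  copper: M = 4.65×10⁻³
Highest index: beryllium.

beryllium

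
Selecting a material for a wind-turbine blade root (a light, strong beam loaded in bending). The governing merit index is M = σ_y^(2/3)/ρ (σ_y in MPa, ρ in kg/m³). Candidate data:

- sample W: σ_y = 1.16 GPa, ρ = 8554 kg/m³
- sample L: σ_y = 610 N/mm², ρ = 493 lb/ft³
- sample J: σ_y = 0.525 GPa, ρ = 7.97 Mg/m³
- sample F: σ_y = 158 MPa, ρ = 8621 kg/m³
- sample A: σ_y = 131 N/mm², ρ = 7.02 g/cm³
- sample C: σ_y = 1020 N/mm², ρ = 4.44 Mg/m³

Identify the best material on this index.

sample C

Convert each candidate to consistent units, then evaluate M:
  sample W: σ_y = 1160 MPa, ρ = 8554 kg/m³
  sample L: σ_y = 610.0 MPa, ρ = 7897 kg/m³
  sample J: σ_y = 525.0 MPa, ρ = 7970 kg/m³
  sample F: σ_y = 158.0 MPa, ρ = 8621 kg/m³
  sample A: σ_y = 131.0 MPa, ρ = 7020 kg/m³
  sample C: σ_y = 1020 MPa, ρ = 4440 kg/m³
  sample C: M = 22.8×10⁻³
  sample W: M = 12.9×10⁻³
  sample L: M = 9.11×10⁻³
  sample J: M = 8.17×10⁻³
  sample A: M = 3.67×10⁻³
  sample F: M = 3.39×10⁻³
Sample C ranks first.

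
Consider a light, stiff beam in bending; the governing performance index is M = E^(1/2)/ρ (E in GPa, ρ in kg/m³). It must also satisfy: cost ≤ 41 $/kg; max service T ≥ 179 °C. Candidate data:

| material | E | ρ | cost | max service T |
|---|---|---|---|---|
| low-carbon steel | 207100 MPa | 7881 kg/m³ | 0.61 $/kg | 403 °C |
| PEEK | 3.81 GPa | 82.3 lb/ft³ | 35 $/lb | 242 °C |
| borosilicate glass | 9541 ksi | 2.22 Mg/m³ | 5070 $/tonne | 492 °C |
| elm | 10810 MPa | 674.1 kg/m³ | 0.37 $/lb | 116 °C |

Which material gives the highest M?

borosilicate glass

Screen on constraints: cost ≤ 41 $/kg; max service T ≥ 179 °C. Survivors: low-carbon steel, borosilicate glass.
Convert each candidate to consistent units, then evaluate M:
  low-carbon steel: E = 207.1 GPa, ρ = 7881 kg/m³
  borosilicate glass: E = 65.78 GPa, ρ = 2220 kg/m³
  borosilicate glass: M = 3.65×10⁻³
  low-carbon steel: M = 1.83×10⁻³
Highest index: borosilicate glass.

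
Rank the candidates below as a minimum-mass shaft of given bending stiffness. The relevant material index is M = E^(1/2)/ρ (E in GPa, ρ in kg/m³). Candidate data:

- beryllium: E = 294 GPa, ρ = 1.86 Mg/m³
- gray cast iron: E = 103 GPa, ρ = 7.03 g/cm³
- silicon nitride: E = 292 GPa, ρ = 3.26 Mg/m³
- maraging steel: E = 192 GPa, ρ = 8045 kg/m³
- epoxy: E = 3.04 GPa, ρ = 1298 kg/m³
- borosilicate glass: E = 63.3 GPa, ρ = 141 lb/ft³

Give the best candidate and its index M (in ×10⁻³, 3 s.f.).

After converting to SI:
  beryllium: E = 294.0 GPa, ρ = 1860 kg/m³
  gray cast iron: E = 103.0 GPa, ρ = 7030 kg/m³
  silicon nitride: E = 292.0 GPa, ρ = 3260 kg/m³
  maraging steel: E = 192.0 GPa, ρ = 8045 kg/m³
  epoxy: E = 3.040 GPa, ρ = 1298 kg/m³
  borosilicate glass: E = 63.30 GPa, ρ = 2259 kg/m³
  beryllium: M = 9.22×10⁻³
  silicon nitride: M = 5.24×10⁻³
  borosilicate glass: M = 3.52×10⁻³
  maraging steel: M = 1.72×10⁻³
  gray cast iron: M = 1.44×10⁻³
  epoxy: M = 1.34×10⁻³
Highest index: beryllium.

beryllium, M = 9.22×10⁻³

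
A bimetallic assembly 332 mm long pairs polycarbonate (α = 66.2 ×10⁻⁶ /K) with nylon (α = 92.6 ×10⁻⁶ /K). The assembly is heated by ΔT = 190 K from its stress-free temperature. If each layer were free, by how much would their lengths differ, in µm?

Δα = |66.2 − 92.6|×10⁻⁶/K = 26.4×10⁻⁶/K.
ΔL_mismatch = Δα·L·ΔT = 26.4×10⁻⁶ × 332.0 mm × 190.0 K = 1670 µm.

1670 µm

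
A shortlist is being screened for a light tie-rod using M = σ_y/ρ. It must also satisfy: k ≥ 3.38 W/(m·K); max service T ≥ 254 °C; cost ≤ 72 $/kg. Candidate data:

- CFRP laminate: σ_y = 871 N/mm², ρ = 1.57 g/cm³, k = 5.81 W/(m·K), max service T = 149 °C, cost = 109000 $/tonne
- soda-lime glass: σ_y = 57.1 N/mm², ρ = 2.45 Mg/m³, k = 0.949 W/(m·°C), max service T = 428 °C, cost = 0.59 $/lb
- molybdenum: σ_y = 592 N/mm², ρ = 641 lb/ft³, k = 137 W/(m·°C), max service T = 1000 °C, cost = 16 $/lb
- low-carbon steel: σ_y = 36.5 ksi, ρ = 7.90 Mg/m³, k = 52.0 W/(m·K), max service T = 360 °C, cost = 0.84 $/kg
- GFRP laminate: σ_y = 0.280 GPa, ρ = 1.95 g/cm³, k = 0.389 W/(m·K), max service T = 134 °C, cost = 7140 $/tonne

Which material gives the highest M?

Screen on constraints: k ≥ 3.38 W/(m·K); max service T ≥ 254 °C; cost ≤ 72 $/kg. Survivors: molybdenum, low-carbon steel.
After converting to SI:
  molybdenum: σ_y = 592.0 MPa, ρ = 10270 kg/m³
  low-carbon steel: σ_y = 251.7 MPa, ρ = 7900 kg/m³
  molybdenum: M = 57.7 kN·m/kg
  low-carbon steel: M = 31.9 kN·m/kg
The maximum is for molybdenum.

molybdenum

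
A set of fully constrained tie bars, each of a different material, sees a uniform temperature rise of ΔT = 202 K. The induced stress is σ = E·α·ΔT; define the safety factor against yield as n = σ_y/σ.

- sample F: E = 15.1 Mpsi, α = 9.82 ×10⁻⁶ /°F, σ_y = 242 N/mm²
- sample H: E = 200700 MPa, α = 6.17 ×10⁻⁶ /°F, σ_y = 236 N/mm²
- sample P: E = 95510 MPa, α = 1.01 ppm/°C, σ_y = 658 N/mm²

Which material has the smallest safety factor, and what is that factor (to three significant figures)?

sample H, n = 0.524

In consistent units (E in GPa, α in ×10⁻⁶/K, σ_y in MPa):
  sample F: E = 104.1, α = 17.7, σ_y = 242.0 → σ = 372 MPa, n = 0.651
  sample H: E = 200.7, α = 11.1, σ_y = 236.0 → σ = 450 MPa, n = 0.524
  sample P: E = 95.51, α = 1.01, σ_y = 658.0 → σ = 19.5 MPa, n = 33.8
Sample H has the lowest safety factor, n = 0.524.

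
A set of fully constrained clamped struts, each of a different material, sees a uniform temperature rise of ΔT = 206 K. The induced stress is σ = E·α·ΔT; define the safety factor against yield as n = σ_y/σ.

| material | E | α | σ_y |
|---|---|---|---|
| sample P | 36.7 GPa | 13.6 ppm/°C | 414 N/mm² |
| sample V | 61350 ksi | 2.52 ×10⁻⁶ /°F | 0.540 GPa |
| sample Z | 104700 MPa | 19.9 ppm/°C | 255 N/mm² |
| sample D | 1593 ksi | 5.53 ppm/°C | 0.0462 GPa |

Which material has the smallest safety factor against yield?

Converting E to GPa, α to ×10⁻⁶/K, σ_y to MPa, then σ and n for each:
  sample P: E = 36.70, α = 13.6, σ_y = 414.0 → σ = 103 MPa, n = 4.03
  sample V: E = 423.0, α = 4.54, σ_y = 540.0 → σ = 395 MPa, n = 1.37
  sample Z: E = 104.7, α = 19.9, σ_y = 255.0 → σ = 429 MPa, n = 0.594
  sample D: E = 10.98, α = 5.53, σ_y = 46.20 → σ = 12.5 MPa, n = 3.69
Smallest n: sample Z with n = 0.594.

sample Z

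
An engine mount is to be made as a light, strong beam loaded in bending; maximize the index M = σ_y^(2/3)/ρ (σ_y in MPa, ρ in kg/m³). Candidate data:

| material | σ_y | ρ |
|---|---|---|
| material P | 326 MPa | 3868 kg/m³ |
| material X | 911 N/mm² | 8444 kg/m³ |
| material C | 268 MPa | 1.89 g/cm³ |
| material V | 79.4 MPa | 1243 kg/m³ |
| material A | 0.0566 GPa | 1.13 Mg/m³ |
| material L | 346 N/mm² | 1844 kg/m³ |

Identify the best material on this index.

material L

Putting every candidate on a common basis:
  material P: σ_y = 326.0 MPa, ρ = 3868 kg/m³
  material X: σ_y = 911.0 MPa, ρ = 8444 kg/m³
  material C: σ_y = 268.0 MPa, ρ = 1890 kg/m³
  material V: σ_y = 79.40 MPa, ρ = 1243 kg/m³
  material A: σ_y = 56.60 MPa, ρ = 1130 kg/m³
  material L: σ_y = 346.0 MPa, ρ = 1844 kg/m³
  material L: M = 26.7×10⁻³
  material C: M = 22.0×10⁻³
  material V: M = 14.9×10⁻³
  material A: M = 13.0×10⁻³
  material P: M = 12.2×10⁻³
  material X: M = 11.1×10⁻³
Material L has the largest M.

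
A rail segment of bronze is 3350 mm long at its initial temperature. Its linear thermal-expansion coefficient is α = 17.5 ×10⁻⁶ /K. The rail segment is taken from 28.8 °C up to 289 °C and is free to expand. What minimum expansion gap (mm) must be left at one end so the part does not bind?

15.3 mm

ΔT = 289 − 28.8 = 260.2 K.
ΔL = α·L₀·ΔT = 17.5×10⁻⁶ × 3350 mm × 260.2 K = 15.3 mm.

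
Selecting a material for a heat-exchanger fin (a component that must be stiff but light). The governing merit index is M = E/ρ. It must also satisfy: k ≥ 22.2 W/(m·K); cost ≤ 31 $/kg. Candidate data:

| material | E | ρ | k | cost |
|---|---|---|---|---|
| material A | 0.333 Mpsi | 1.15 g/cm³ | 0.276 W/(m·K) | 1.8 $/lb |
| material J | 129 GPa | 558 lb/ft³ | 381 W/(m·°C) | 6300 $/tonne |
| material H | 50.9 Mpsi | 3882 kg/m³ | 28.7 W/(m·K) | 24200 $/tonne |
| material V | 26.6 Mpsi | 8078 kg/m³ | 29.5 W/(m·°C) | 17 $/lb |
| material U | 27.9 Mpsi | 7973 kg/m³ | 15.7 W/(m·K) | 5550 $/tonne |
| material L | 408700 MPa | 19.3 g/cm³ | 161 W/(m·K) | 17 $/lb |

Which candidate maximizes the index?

material H

Screen on constraints: k ≥ 22.2 W/(m·K); cost ≤ 31 $/kg. Survivors: material J, material H.
Normalizing units and computing the index:
  material J: E = 129.0 GPa, ρ = 8938 kg/m³
  material H: E = 350.9 GPa, ρ = 3882 kg/m³
  material H: M = 90.4 MN·m/kg
  material J: M = 14.4 MN·m/kg
Material H ranks first.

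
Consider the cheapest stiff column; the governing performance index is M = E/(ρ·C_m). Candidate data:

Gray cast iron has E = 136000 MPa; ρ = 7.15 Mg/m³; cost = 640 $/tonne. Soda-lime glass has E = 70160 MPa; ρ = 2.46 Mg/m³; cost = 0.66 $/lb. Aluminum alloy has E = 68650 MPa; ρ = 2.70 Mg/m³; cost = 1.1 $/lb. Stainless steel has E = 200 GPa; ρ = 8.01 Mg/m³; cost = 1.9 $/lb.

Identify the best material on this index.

gray cast iron

Convert each candidate to consistent units, then evaluate M:
  gray cast iron: E = 136.0 GPa, ρ = 7150 kg/m³, cost = 0.6400 $/kg
  soda-lime glass: E = 70.16 GPa, ρ = 2460 kg/m³, cost = 1.455 $/kg
  aluminum alloy: E = 68.65 GPa, ρ = 2700 kg/m³, cost = 2.425 $/kg
  stainless steel: E = 200.0 GPa, ρ = 8010 kg/m³, cost = 4.189 $/kg
  gray cast iron: M = 29.7 MN·m per $
  soda-lime glass: M = 19.6 MN·m per $
  aluminum alloy: M = 10.5 MN·m per $
  stainless steel: M = 5.96 MN·m per $
Highest index: gray cast iron.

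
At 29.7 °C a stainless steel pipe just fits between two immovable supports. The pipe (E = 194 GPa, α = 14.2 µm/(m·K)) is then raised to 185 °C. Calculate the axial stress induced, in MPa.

ΔT = 155.3 K. Constrained thermal stress σ = E·α·ΔT = 194.0×10³ MPa × 14.2×10⁻⁶ × 155.3 = 428 MPa (compressive).

428 MPa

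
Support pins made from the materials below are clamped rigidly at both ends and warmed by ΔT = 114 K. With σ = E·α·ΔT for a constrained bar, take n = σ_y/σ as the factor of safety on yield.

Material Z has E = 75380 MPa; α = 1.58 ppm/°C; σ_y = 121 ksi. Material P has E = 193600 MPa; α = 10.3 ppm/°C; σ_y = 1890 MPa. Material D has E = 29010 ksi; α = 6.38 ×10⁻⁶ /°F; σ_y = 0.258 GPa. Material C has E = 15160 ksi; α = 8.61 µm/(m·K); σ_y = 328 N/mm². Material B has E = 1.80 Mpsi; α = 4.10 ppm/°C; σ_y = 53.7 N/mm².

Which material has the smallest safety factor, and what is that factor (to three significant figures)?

Converting E to GPa, α to ×10⁻⁶/K, σ_y to MPa, then σ and n for each:
  material Z: E = 75.38, α = 1.58, σ_y = 834.3 → σ = 13.6 MPa, n = 61.4
  material P: E = 193.6, α = 10.3, σ_y = 1890 → σ = 227 MPa, n = 8.31
  material D: E = 200.0, α = 11.5, σ_y = 258.0 → σ = 262 MPa, n = 0.985
  material C: E = 104.5, α = 8.61, σ_y = 328.0 → σ = 103 MPa, n = 3.20
  material B: E = 12.41, α = 4.10, σ_y = 53.70 → σ = 5.80 MPa, n = 9.26
Material D has the lowest safety factor, n = 0.985.

material D, n = 0.985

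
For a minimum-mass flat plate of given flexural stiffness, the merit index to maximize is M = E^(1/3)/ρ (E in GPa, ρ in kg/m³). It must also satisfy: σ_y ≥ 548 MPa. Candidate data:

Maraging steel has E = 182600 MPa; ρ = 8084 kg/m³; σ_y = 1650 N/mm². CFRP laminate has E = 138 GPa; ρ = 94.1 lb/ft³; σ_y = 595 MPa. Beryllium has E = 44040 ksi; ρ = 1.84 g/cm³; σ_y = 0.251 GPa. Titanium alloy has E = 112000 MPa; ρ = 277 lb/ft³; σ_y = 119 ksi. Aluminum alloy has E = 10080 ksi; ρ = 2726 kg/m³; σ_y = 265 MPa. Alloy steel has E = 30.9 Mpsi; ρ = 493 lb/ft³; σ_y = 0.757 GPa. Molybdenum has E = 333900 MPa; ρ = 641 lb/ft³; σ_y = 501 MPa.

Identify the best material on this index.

CFRP laminate

Screen on constraints: σ_y ≥ 548 MPa. Survivors: maraging steel, CFRP laminate, titanium alloy, alloy steel.
Putting every candidate on a common basis:
  maraging steel: E = 182.6 GPa, ρ = 8084 kg/m³
  CFRP laminate: E = 138.0 GPa, ρ = 1507 kg/m³
  titanium alloy: E = 112.0 GPa, ρ = 4437 kg/m³
  alloy steel: E = 213.0 GPa, ρ = 7897 kg/m³
  CFRP laminate: M = 3.43×10⁻³
  titanium alloy: M = 1.09×10⁻³
  alloy steel: M = 0.756×10⁻³
  maraging steel: M = 0.702×10⁻³
The maximum is for CFRP laminate.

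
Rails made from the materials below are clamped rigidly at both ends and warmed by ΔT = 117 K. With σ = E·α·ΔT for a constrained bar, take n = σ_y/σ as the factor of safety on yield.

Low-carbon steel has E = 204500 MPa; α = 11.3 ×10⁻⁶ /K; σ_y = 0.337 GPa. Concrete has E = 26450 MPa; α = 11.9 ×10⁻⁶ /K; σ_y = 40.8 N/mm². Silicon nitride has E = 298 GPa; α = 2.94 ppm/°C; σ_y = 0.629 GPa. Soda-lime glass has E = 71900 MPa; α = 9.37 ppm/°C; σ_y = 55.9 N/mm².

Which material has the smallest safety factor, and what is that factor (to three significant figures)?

Converting E to GPa, α to ×10⁻⁶/K, σ_y to MPa, then σ and n for each:
  low-carbon steel: E = 204.5, α = 11.3, σ_y = 337.0 → σ = 270 MPa, n = 1.25
  concrete: E = 26.45, α = 11.9, σ_y = 40.80 → σ = 36.8 MPa, n = 1.11
  silicon nitride: E = 298.0, α = 2.94, σ_y = 629.0 → σ = 103 MPa, n = 6.14
  soda-lime glass: E = 71.90, α = 9.37, σ_y = 55.90 → σ = 78.8 MPa, n = 0.709
The minimum is soda-lime glass at n = 0.709.

soda-lime glass, n = 0.709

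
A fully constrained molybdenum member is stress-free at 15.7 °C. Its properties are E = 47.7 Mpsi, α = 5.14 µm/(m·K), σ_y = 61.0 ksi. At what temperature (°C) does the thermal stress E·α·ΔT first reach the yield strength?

E = 47.7 Mpsi = 328.9 GPa.
σ_y = 61.0 ksi = 420.6 MPa.
E·α·ΔT = 420.6 MPa ⇒ ΔT = 420.6 / (328.9×10³ × 5.14×10⁻⁶) = 248.8 K.
T = 15.7 + 248.8 = 264.5 °C.

264 °C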